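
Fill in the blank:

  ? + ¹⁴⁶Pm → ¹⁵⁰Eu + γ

alpha particle

Conserve mass number: A + 146 = 150 + 0, so A = 4.
Conserve atomic number: Z + 61 = 63 + 0, so Z = 2.
A = 4 and Z = 2 is ⁴He — an alpha particle.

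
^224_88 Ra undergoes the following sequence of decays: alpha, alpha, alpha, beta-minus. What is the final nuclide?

Start: (A, Z) = (224, 88).
After α: (220, 86).
After α: (216, 84).
After α: (212, 82).
After β⁻: (212, 83).
Z = 83 is bismuth.

Bi-212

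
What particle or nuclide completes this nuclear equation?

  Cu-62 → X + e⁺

Ni-62

Conserve mass number: 62 = A + 0, so A = 62.
Conserve atomic number: 29 = Z + 1, so Z = 28.
Z = 28 is nickel, so the species is Ni-62.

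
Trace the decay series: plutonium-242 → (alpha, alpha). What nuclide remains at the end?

Start: (A, Z) = (242, 94).
After α: (238, 92).
After α: (234, 90).
Z = 90 is thorium.

Th-234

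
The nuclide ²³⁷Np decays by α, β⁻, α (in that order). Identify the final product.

Th-229

Start: (A, Z) = (237, 93).
After α: (233, 91).
After β⁻: (233, 92).
After α: (229, 90).
Z = 90 is thorium.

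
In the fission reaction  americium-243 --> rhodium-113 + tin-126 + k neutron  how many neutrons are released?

Conserve mass number: 243 = 113 + 126 + k, so k = 243 − 239 = 4.
Check atomic number: 95 = 45 + 50 + 0 = 95. ✓

4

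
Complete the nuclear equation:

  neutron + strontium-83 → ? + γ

Conserve mass number: 1 + 83 = A + 0, so A = 84.
Conserve atomic number: 0 + 38 = Z + 0, so Z = 38.
Z = 38 is strontium, so the species is strontium-84.

Sr-84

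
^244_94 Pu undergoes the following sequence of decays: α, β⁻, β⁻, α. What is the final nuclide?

Start: (A, Z) = (244, 94).
After α: (240, 92).
After β⁻: (240, 93).
After β⁻: (240, 94).
After α: (236, 92).
Z = 92 is uranium.

U-236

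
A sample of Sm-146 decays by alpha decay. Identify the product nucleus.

Alpha decay: mass number changes by -4, atomic number by -2.
A: 146 − 4 = 142; Z: 62 − 2 = 60.
Z = 60 is neodymium, so the daughter is Nd-142.

Nd-142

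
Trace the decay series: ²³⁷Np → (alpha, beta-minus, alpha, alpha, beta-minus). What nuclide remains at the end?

Start: (A, Z) = (237, 93).
After α: (233, 91).
After β⁻: (233, 92).
After α: (229, 90).
After α: (225, 88).
After β⁻: (225, 89).
Z = 89 is actinium.

Ac-225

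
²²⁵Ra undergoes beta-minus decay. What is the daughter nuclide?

Beta-minus decay: mass number changes by +0, atomic number by +1.
A: 225 = 225; Z: 88 + 1 = 89.
Z = 89 is actinium, so the daughter is ²²⁵Ac.

Ac-225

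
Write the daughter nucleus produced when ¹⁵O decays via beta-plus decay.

Beta-plus decay: mass number changes by +0, atomic number by -1.
A: 15 = 15; Z: 8 − 1 = 7.
Z = 7 is nitrogen, so the daughter is ¹⁵N.

N-15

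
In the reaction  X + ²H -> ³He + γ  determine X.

Conserve mass number: A + 2 = 3 + 0, so A = 1.
Conserve atomic number: Z + 1 = 2 + 0, so Z = 1.
A = 1 and Z = 1 is ¹H — a proton.

proton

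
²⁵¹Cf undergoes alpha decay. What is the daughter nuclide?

Alpha decay: mass number changes by -4, atomic number by -2.
A: 251 − 4 = 247; Z: 98 − 2 = 96.
Z = 96 is curium, so the daughter is ²⁴⁷Cm.

Cm-247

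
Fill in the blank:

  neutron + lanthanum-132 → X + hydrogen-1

Ba-132

Conserve mass number: 1 + 132 = A + 1, so A = 132.
Conserve atomic number: 0 + 57 = Z + 1, so Z = 56.
Z = 56 is barium, so the species is barium-132.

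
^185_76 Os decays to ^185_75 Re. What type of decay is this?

ΔA = 185 − 185 = 0; ΔZ = 75 − 76 = -1.
A is unchanged and Z drops by 1 — a proton has become a neutron (β⁺ emission or electron capture).

beta-plus decay or electron capture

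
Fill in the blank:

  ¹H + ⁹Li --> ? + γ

Be-10

Conserve mass number: 1 + 9 = A + 0, so A = 10.
Conserve atomic number: 1 + 3 = Z + 0, so Z = 4.
Z = 4 is beryllium, so the species is ¹⁰Be.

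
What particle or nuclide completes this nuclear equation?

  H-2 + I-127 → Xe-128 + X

neutron

Conserve mass number: 2 + 127 = 128 + A, so A = 1.
Conserve atomic number: 1 + 53 = 54 + Z, so Z = 0.
A = 1 and Z = 0 is n — a neutron.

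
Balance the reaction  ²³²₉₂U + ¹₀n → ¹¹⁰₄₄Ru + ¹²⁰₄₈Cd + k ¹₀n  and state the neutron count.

Conserve mass number: 233 = 110 + 120 + k, so k = 233 − 230 = 3.
Check atomic number: 92 = 44 + 48 + 0 = 92. ✓

3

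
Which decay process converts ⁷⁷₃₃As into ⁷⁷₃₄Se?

beta-minus decay

ΔA = 77 − 77 = 0; ΔZ = 34 − 33 = +1.
A is unchanged and Z rises by 1 — a neutron has become a proton (β⁻ decay).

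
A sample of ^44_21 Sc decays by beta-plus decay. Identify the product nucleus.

Beta-plus decay: mass number changes by +0, atomic number by -1.
A: 44 = 44; Z: 21 − 1 = 20.
Z = 20 is calcium, so the daughter is ^44_20 Ca.

Ca-44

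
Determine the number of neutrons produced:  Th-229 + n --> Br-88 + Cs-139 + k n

Conserve mass number: 230 = 88 + 139 + k, so k = 230 − 227 = 3.
Check atomic number: 90 = 35 + 55 + 0 = 90. ✓

3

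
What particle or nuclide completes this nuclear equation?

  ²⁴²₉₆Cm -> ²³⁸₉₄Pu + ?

alpha particle

Conserve mass number: 242 = 238 + A, so A = 4.
Conserve atomic number: 96 = 94 + Z, so Z = 2.
A = 4 and Z = 2 is ⁴₂He — an alpha particle.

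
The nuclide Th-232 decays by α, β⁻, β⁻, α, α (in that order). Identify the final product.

Rn-220

Start: (A, Z) = (232, 90).
After α: (228, 88).
After β⁻: (228, 89).
After β⁻: (228, 90).
After α: (224, 88).
After α: (220, 86).
Z = 86 is radon.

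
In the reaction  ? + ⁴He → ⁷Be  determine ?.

He-3

Conserve mass number: A + 4 = 7, so A = 3.
Conserve atomic number: Z + 2 = 4, so Z = 2.
Z = 2 is helium, so the species is ³He.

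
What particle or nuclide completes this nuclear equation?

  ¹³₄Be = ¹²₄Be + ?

neutron

Conserve mass number: 13 = 12 + A, so A = 1.
Conserve atomic number: 4 = 4 + Z, so Z = 0.
A = 1 and Z = 0 is ¹₀n — a neutron.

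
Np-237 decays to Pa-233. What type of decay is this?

alpha decay

ΔA = 233 − 237 = -4; ΔZ = 91 − 93 = -2.
A drops by 4 and Z drops by 2 — the signature of alpha emission.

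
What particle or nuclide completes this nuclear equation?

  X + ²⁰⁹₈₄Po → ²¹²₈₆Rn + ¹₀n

alpha particle

Conserve mass number: A + 209 = 212 + 1, so A = 4.
Conserve atomic number: Z + 84 = 86 + 0, so Z = 2.
A = 4 and Z = 2 is ⁴₂He — an alpha particle.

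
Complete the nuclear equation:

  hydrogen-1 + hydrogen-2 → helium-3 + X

gamma ray

Conserve mass number: 1 + 2 = 3 + A, so A = 0.
Conserve atomic number: 1 + 1 = 2 + Z, so Z = 0.
A = 0 and Z = 0 is γ — a gamma ray.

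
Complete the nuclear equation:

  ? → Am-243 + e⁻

Conserve mass number: A = 243 + 0, so A = 243.
Conserve atomic number: Z = 95 − 1, so Z = 94.
Z = 94 is plutonium, so the species is Pu-243.

Pu-243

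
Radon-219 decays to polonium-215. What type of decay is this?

alpha decay

ΔA = 215 − 219 = -4; ΔZ = 84 − 86 = -2.
A drops by 4 and Z drops by 2 — the signature of alpha emission.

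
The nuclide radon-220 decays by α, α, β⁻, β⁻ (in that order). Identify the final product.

Po-212

Start: (A, Z) = (220, 86).
After α: (216, 84).
After α: (212, 82).
After β⁻: (212, 83).
After β⁻: (212, 84).
Z = 84 is polonium.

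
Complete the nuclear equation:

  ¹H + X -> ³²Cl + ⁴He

Conserve mass number: 1 + A = 32 + 4, so A = 35.
Conserve atomic number: 1 + Z = 17 + 2, so Z = 18.
Z = 18 is argon, so the species is ³⁵Ar.

Ar-35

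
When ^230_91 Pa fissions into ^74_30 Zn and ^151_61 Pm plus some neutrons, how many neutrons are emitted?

Conserve mass number: 230 = 74 + 151 + k, so k = 230 − 225 = 5.
Check atomic number: 91 = 30 + 61 + 0 = 91. ✓

5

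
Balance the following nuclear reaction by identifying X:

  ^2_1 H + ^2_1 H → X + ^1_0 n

Conserve mass number: 2 + 2 = A + 1, so A = 3.
Conserve atomic number: 1 + 1 = Z + 0, so Z = 2.
Z = 2 is helium, so the species is ^3_2 He.

He-3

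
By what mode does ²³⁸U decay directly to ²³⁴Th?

alpha decay

ΔA = 234 − 238 = -4; ΔZ = 90 − 92 = -2.
A drops by 4 and Z drops by 2 — the signature of alpha emission.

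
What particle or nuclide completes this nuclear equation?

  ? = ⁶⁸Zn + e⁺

Conserve mass number: A = 68 + 0, so A = 68.
Conserve atomic number: Z = 30 + 1, so Z = 31.
Z = 31 is gallium, so the species is ⁶⁸Ga.

Ga-68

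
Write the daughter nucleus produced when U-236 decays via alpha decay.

Alpha decay: mass number changes by -4, atomic number by -2.
A: 236 − 4 = 232; Z: 92 − 2 = 90.
Z = 90 is thorium, so the daughter is Th-232.

Th-232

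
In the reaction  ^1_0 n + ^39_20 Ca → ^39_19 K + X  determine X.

proton

Conserve mass number: 1 + 39 = 39 + A, so A = 1.
Conserve atomic number: 0 + 20 = 19 + Z, so Z = 1.
A = 1 and Z = 1 is ^1_1 H — a proton.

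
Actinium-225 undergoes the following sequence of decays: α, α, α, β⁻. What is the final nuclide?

Po-213

Start: (A, Z) = (225, 89).
After α: (221, 87).
After α: (217, 85).
After α: (213, 83).
After β⁻: (213, 84).
Z = 84 is polonium.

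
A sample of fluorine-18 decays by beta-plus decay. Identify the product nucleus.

O-18

Beta-plus decay: mass number changes by +0, atomic number by -1.
A: 18 = 18; Z: 9 − 1 = 8.
Z = 8 is oxygen, so the daughter is oxygen-18.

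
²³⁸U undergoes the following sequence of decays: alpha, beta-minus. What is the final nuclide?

Start: (A, Z) = (238, 92).
After α: (234, 90).
After β⁻: (234, 91).
Z = 91 is protactinium.

Pa-234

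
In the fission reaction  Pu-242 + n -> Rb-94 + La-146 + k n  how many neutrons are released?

Conserve mass number: 243 = 94 + 146 + k, so k = 243 − 240 = 3.
Check atomic number: 94 = 37 + 57 + 0 = 94. ✓

3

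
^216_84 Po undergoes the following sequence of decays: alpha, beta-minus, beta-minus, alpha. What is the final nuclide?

Pb-208

Start: (A, Z) = (216, 84).
After α: (212, 82).
After β⁻: (212, 83).
After β⁻: (212, 84).
After α: (208, 82).
Z = 82 is lead.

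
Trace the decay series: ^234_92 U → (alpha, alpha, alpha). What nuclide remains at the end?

Rn-222

Start: (A, Z) = (234, 92).
After α: (230, 90).
After α: (226, 88).
After α: (222, 86).
Z = 86 is radon.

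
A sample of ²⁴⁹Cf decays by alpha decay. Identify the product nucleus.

Alpha decay: mass number changes by -4, atomic number by -2.
A: 249 − 4 = 245; Z: 98 − 2 = 96.
Z = 96 is curium, so the daughter is ²⁴⁵Cm.

Cm-245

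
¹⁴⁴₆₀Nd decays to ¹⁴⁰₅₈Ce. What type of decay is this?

alpha decay

ΔA = 140 − 144 = -4; ΔZ = 58 − 60 = -2.
A drops by 4 and Z drops by 2 — the signature of alpha emission.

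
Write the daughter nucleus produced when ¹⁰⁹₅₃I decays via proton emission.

Proton emission: mass number changes by -1, atomic number by -1.
A: 109 − 1 = 108; Z: 53 − 1 = 52.
Z = 52 is tellurium, so the daughter is ¹⁰⁸₅₂Te.

Te-108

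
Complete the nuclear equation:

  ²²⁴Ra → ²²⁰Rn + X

alpha particle

Conserve mass number: 224 = 220 + A, so A = 4.
Conserve atomic number: 88 = 86 + Z, so Z = 2.
A = 4 and Z = 2 is ⁴He — an alpha particle.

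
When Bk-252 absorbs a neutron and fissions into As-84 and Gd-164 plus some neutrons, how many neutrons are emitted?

Conserve mass number: 253 = 84 + 164 + k, so k = 253 − 248 = 5.
Check atomic number: 97 = 33 + 64 + 0 = 97. ✓

5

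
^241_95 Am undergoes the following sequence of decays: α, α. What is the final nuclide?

Pa-233

Start: (A, Z) = (241, 95).
After α: (237, 93).
After α: (233, 91).
Z = 91 is protactinium.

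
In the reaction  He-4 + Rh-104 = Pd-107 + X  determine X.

Conserve mass number: 4 + 104 = 107 + A, so A = 1.
Conserve atomic number: 2 + 45 = 46 + Z, so Z = 1.
A = 1 and Z = 1 is H-1 — a proton.

proton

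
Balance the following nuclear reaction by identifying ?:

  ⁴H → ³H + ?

neutron

Conserve mass number: 4 = 3 + A, so A = 1.
Conserve atomic number: 1 = 1 + Z, so Z = 0.
A = 1 and Z = 0 is ¹n — a neutron.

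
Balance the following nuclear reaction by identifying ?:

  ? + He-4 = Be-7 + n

alpha particle

Conserve mass number: A + 4 = 7 + 1, so A = 4.
Conserve atomic number: Z + 2 = 4 + 0, so Z = 2.
A = 4 and Z = 2 is He-4 — an alpha particle.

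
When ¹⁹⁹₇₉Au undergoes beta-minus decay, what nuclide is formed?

Beta-minus decay: mass number changes by +0, atomic number by +1.
A: 199 = 199; Z: 79 + 1 = 80.
Z = 80 is mercury, so the daughter is ¹⁹⁹₈₀Hg.

Hg-199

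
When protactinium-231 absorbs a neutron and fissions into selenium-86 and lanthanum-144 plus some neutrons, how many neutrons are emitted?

Conserve mass number: 232 = 86 + 144 + k, so k = 232 − 230 = 2.
Check atomic number: 91 = 34 + 57 + 0 = 91. ✓

2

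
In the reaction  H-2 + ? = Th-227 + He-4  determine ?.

Conserve mass number: 2 + A = 227 + 4, so A = 229.
Conserve atomic number: 1 + Z = 90 + 2, so Z = 91.
Z = 91 is protactinium, so the species is Pa-229.

Pa-229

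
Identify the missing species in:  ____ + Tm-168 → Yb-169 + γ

Conserve mass number: A + 168 = 169 + 0, so A = 1.
Conserve atomic number: Z + 69 = 70 + 0, so Z = 1.
A = 1 and Z = 1 is H-1 — a proton.

proton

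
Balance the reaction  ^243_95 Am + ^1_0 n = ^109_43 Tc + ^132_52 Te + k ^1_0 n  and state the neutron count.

Conserve mass number: 244 = 109 + 132 + k, so k = 244 − 241 = 3.
Check atomic number: 95 = 43 + 52 + 0 = 95. ✓

3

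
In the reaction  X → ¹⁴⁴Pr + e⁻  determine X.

Ce-144

Conserve mass number: A = 144 + 0, so A = 144.
Conserve atomic number: Z = 59 − 1, so Z = 58.
Z = 58 is cerium, so the species is ¹⁴⁴Ce.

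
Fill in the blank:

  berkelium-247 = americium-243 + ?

alpha particle

Conserve mass number: 247 = 243 + A, so A = 4.
Conserve atomic number: 97 = 95 + Z, so Z = 2.
A = 4 and Z = 2 is helium-4 — an alpha particle.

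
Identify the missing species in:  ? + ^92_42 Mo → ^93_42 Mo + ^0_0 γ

neutron

Conserve mass number: A + 92 = 93 + 0, so A = 1.
Conserve atomic number: Z + 42 = 42 + 0, so Z = 0.
A = 1 and Z = 0 is ^1_0 n — a neutron.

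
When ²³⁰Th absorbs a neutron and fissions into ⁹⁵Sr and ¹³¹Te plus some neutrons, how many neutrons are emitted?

5

Conserve mass number: 231 = 95 + 131 + k, so k = 231 − 226 = 5.
Check atomic number: 90 = 38 + 52 + 0 = 90. ✓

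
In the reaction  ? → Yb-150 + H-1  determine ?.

Lu-151

Conserve mass number: A = 150 + 1, so A = 151.
Conserve atomic number: Z = 70 + 1, so Z = 71.
Z = 71 is lutetium, so the species is Lu-151.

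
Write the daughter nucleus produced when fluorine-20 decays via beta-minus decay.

Ne-20

Beta-minus decay: mass number changes by +0, atomic number by +1.
A: 20 = 20; Z: 9 + 1 = 10.
Z = 10 is neon, so the daughter is neon-20.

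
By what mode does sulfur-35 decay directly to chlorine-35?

beta-minus decay

ΔA = 35 − 35 = 0; ΔZ = 17 − 16 = +1.
A is unchanged and Z rises by 1 — a neutron has become a proton (β⁻ decay).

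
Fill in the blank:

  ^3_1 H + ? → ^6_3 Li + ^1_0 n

Conserve mass number: 3 + A = 6 + 1, so A = 4.
Conserve atomic number: 1 + Z = 3 + 0, so Z = 2.
A = 4 and Z = 2 is ^4_2 He — an alpha particle.

alpha particle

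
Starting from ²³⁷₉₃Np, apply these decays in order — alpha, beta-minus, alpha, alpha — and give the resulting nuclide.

Ra-225

Start: (A, Z) = (237, 93).
After α: (233, 91).
After β⁻: (233, 92).
After α: (229, 90).
After α: (225, 88).
Z = 88 is radium.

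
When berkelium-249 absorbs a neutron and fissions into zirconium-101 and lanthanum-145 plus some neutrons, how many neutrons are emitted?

4

Conserve mass number: 250 = 101 + 145 + k, so k = 250 − 246 = 4.
Check atomic number: 97 = 40 + 57 + 0 = 97. ✓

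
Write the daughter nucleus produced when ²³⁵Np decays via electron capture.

Electron capture: mass number changes by +0, atomic number by -1.
A: 235 = 235; Z: 93 − 1 = 92.
Z = 92 is uranium, so the daughter is ²³⁵U.

U-235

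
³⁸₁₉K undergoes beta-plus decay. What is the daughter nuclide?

Beta-plus decay: mass number changes by +0, atomic number by -1.
A: 38 = 38; Z: 19 − 1 = 18.
Z = 18 is argon, so the daughter is ³⁸₁₈Ar.

Ar-38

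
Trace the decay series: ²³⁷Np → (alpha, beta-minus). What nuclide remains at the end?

Start: (A, Z) = (237, 93).
After α: (233, 91).
After β⁻: (233, 92).
Z = 92 is uranium.

U-233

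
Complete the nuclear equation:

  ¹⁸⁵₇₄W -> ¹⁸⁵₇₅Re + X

Conserve mass number: 185 = 185 + A, so A = 0.
Conserve atomic number: 74 = 75 + Z, so Z = -1.
A = 0 and Z = -1 is ⁰₋₁e — a beta-minus particle.

beta-minus particle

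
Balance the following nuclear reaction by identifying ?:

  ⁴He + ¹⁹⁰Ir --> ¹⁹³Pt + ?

proton

Conserve mass number: 4 + 190 = 193 + A, so A = 1.
Conserve atomic number: 2 + 77 = 78 + Z, so Z = 1.
A = 1 and Z = 1 is ¹H — a proton.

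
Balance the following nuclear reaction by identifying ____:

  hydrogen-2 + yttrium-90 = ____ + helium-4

Conserve mass number: 2 + 90 = A + 4, so A = 88.
Conserve atomic number: 1 + 39 = Z + 2, so Z = 38.
Z = 38 is strontium, so the species is strontium-88.

Sr-88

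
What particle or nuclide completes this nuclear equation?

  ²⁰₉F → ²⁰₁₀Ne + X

Conserve mass number: 20 = 20 + A, so A = 0.
Conserve atomic number: 9 = 10 + Z, so Z = -1.
A = 0 and Z = -1 is ⁰₋₁e — a beta-minus particle.

beta-minus particle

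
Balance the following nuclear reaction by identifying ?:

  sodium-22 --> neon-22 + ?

positron

Conserve mass number: 22 = 22 + A, so A = 0.
Conserve atomic number: 11 = 10 + Z, so Z = 1.
A = 0 and Z = 1 is e⁺ — a positron.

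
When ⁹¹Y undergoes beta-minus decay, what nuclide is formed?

Beta-minus decay: mass number changes by +0, atomic number by +1.
A: 91 = 91; Z: 39 + 1 = 40.
Z = 40 is zirconium, so the daughter is ⁹¹Zr.

Zr-91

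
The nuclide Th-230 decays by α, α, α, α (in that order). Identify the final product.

Start: (A, Z) = (230, 90).
After α: (226, 88).
After α: (222, 86).
After α: (218, 84).
After α: (214, 82).
Z = 82 is lead.

Pb-214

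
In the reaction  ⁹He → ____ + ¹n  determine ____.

Conserve mass number: 9 = A + 1, so A = 8.
Conserve atomic number: 2 = Z + 0, so Z = 2.
Z = 2 is helium, so the species is ⁸He.

He-8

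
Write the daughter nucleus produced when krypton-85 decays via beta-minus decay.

Beta-minus decay: mass number changes by +0, atomic number by +1.
A: 85 = 85; Z: 36 + 1 = 37.
Z = 37 is rubidium, so the daughter is rubidium-85.

Rb-85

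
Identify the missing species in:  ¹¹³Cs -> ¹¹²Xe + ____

Conserve mass number: 113 = 112 + A, so A = 1.
Conserve atomic number: 55 = 54 + Z, so Z = 1.
A = 1 and Z = 1 is ¹H — a proton.

proton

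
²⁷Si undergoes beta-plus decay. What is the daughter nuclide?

Beta-plus decay: mass number changes by +0, atomic number by -1.
A: 27 = 27; Z: 14 − 1 = 13.
Z = 13 is aluminium, so the daughter is ²⁷Al.

Al-27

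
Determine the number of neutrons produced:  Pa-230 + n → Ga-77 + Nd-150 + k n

4

Conserve mass number: 231 = 77 + 150 + k, so k = 231 − 227 = 4.
Check atomic number: 91 = 31 + 60 + 0 = 91. ✓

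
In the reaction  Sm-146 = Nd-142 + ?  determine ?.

Conserve mass number: 146 = 142 + A, so A = 4.
Conserve atomic number: 62 = 60 + Z, so Z = 2.
A = 4 and Z = 2 is He-4 — an alpha particle.

alpha particle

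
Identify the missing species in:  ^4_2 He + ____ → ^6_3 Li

Conserve mass number: 4 + A = 6, so A = 2.
Conserve atomic number: 2 + Z = 3, so Z = 1.
A = 2 and Z = 1 is ^2_1 H — a deuteron.

deuteron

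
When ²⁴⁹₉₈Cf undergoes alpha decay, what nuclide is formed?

Cm-245

Alpha decay: mass number changes by -4, atomic number by -2.
A: 249 − 4 = 245; Z: 98 − 2 = 96.
Z = 96 is curium, so the daughter is ²⁴⁵₉₆Cm.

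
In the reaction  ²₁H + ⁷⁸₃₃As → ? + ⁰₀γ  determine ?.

Se-80

Conserve mass number: 2 + 78 = A + 0, so A = 80.
Conserve atomic number: 1 + 33 = Z + 0, so Z = 34.
Z = 34 is selenium, so the species is ⁸⁰₃₄Se.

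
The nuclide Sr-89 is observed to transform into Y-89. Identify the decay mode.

beta-minus decay

ΔA = 89 − 89 = 0; ΔZ = 39 − 38 = +1.
A is unchanged and Z rises by 1 — a neutron has become a proton (β⁻ decay).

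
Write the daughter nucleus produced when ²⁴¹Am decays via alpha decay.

Np-237

Alpha decay: mass number changes by -4, atomic number by -2.
A: 241 − 4 = 237; Z: 95 − 2 = 93.
Z = 93 is neptunium, so the daughter is ²³⁷Np.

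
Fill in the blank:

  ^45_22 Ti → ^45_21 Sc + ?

Conserve mass number: 45 = 45 + A, so A = 0.
Conserve atomic number: 22 = 21 + Z, so Z = 1.
A = 0 and Z = 1 is ^0_1 e — a positron.

positron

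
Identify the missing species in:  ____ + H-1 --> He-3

deuteron

Conserve mass number: A + 1 = 3, so A = 2.
Conserve atomic number: Z + 1 = 2, so Z = 1.
A = 2 and Z = 1 is H-2 — a deuteron.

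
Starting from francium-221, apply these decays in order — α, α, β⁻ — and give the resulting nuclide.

Po-213

Start: (A, Z) = (221, 87).
After α: (217, 85).
After α: (213, 83).
After β⁻: (213, 84).
Z = 84 is polonium.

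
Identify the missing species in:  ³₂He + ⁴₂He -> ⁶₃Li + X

proton

Conserve mass number: 3 + 4 = 6 + A, so A = 1.
Conserve atomic number: 2 + 2 = 3 + Z, so Z = 1.
A = 1 and Z = 1 is ¹₁H — a proton.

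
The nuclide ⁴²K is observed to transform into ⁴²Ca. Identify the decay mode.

ΔA = 42 − 42 = 0; ΔZ = 20 − 19 = +1.
A is unchanged and Z rises by 1 — a neutron has become a proton (β⁻ decay).

beta-minus decay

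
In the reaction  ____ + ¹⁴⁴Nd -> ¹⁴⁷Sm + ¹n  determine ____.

Conserve mass number: A + 144 = 147 + 1, so A = 4.
Conserve atomic number: Z + 60 = 62 + 0, so Z = 2.
A = 4 and Z = 2 is ⁴He — an alpha particle.

alpha particle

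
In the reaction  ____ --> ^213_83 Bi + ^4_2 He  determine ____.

Conserve mass number: A = 213 + 4, so A = 217.
Conserve atomic number: Z = 83 + 2, so Z = 85.
Z = 85 is astatine, so the species is ^217_85 At.

At-217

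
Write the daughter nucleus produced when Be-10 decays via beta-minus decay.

Beta-minus decay: mass number changes by +0, atomic number by +1.
A: 10 = 10; Z: 4 + 1 = 5.
Z = 5 is boron, so the daughter is B-10.

B-10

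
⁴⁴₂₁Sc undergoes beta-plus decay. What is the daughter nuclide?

Beta-plus decay: mass number changes by +0, atomic number by -1.
A: 44 = 44; Z: 21 − 1 = 20.
Z = 20 is calcium, so the daughter is ⁴⁴₂₀Ca.

Ca-44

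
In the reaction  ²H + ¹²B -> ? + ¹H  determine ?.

Conserve mass number: 2 + 12 = A + 1, so A = 13.
Conserve atomic number: 1 + 5 = Z + 1, so Z = 5.
Z = 5 is boron, so the species is ¹³B.

B-13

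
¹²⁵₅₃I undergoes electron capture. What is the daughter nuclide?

Electron capture: mass number changes by +0, atomic number by -1.
A: 125 = 125; Z: 53 − 1 = 52.
Z = 52 is tellurium, so the daughter is ¹²⁵₅₂Te.

Te-125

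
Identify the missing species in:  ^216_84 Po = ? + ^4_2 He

Conserve mass number: 216 = A + 4, so A = 212.
Conserve atomic number: 84 = Z + 2, so Z = 82.
Z = 82 is lead, so the species is ^212_82 Pb.

Pb-212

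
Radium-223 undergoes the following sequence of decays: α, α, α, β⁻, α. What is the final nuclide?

Tl-207

Start: (A, Z) = (223, 88).
After α: (219, 86).
After α: (215, 84).
After α: (211, 82).
After β⁻: (211, 83).
After α: (207, 81).
Z = 81 is thallium.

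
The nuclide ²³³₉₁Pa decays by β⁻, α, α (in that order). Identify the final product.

Start: (A, Z) = (233, 91).
After β⁻: (233, 92).
After α: (229, 90).
After α: (225, 88).
Z = 88 is radium.

Ra-225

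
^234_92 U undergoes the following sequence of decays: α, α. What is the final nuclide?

Ra-226

Start: (A, Z) = (234, 92).
After α: (230, 90).
After α: (226, 88).
Z = 88 is radium.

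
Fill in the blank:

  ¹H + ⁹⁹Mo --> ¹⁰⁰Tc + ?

gamma ray

Conserve mass number: 1 + 99 = 100 + A, so A = 0.
Conserve atomic number: 1 + 42 = 43 + Z, so Z = 0.
A = 0 and Z = 0 is γ — a gamma ray.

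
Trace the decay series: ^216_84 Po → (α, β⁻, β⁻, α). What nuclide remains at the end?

Start: (A, Z) = (216, 84).
After α: (212, 82).
After β⁻: (212, 83).
After β⁻: (212, 84).
After α: (208, 82).
Z = 82 is lead.

Pb-208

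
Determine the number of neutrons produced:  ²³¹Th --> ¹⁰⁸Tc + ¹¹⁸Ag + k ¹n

Conserve mass number: 231 = 108 + 118 + k, so k = 231 − 226 = 5.
Check atomic number: 90 = 43 + 47 + 0 = 90. ✓

5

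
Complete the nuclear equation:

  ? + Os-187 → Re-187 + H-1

neutron

Conserve mass number: A + 187 = 187 + 1, so A = 1.
Conserve atomic number: Z + 76 = 75 + 1, so Z = 0.
A = 1 and Z = 0 is n — a neutron.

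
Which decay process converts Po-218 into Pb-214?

alpha decay

ΔA = 214 − 218 = -4; ΔZ = 82 − 84 = -2.
A drops by 4 and Z drops by 2 — the signature of alpha emission.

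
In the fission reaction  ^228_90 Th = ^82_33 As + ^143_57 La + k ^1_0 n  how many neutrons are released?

3

Conserve mass number: 228 = 82 + 143 + k, so k = 228 − 225 = 3.
Check atomic number: 90 = 33 + 57 + 0 = 90. ✓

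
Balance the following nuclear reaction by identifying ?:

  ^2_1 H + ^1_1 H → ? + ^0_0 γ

Conserve mass number: 2 + 1 = A + 0, so A = 3.
Conserve atomic number: 1 + 1 = Z + 0, so Z = 2.
Z = 2 is helium, so the species is ^3_2 He.

He-3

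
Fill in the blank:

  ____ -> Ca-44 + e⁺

Conserve mass number: A = 44 + 0, so A = 44.
Conserve atomic number: Z = 20 + 1, so Z = 21.
Z = 21 is scandium, so the species is Sc-44.

Sc-44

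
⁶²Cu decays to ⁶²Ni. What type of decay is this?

beta-plus decay or electron capture

ΔA = 62 − 62 = 0; ΔZ = 28 − 29 = -1.
A is unchanged and Z drops by 1 — a proton has become a neutron (β⁺ emission or electron capture).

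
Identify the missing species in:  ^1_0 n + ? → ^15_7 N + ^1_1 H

Conserve mass number: 1 + A = 15 + 1, so A = 15.
Conserve atomic number: 0 + Z = 7 + 1, so Z = 8.
Z = 8 is oxygen, so the species is ^15_8 O.

O-15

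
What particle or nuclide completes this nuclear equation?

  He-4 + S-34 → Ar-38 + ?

gamma ray

Conserve mass number: 4 + 34 = 38 + A, so A = 0.
Conserve atomic number: 2 + 16 = 18 + Z, so Z = 0.
A = 0 and Z = 0 is γ — a gamma ray.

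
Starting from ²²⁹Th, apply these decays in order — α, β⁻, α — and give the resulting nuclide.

Start: (A, Z) = (229, 90).
After α: (225, 88).
After β⁻: (225, 89).
After α: (221, 87).
Z = 87 is francium.

Fr-221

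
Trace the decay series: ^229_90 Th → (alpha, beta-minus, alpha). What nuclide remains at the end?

Start: (A, Z) = (229, 90).
After α: (225, 88).
After β⁻: (225, 89).
After α: (221, 87).
Z = 87 is francium.

Fr-221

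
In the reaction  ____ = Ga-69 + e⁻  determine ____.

Zn-69

Conserve mass number: A = 69 + 0, so A = 69.
Conserve atomic number: Z = 31 − 1, so Z = 30.
Z = 30 is zinc, so the species is Zn-69.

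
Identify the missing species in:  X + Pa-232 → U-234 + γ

Conserve mass number: A + 232 = 234 + 0, so A = 2.
Conserve atomic number: Z + 91 = 92 + 0, so Z = 1.
A = 2 and Z = 1 is H-2 — a deuteron.

deuteron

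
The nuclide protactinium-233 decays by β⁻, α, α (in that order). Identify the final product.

Start: (A, Z) = (233, 91).
After β⁻: (233, 92).
After α: (229, 90).
After α: (225, 88).
Z = 88 is radium.

Ra-225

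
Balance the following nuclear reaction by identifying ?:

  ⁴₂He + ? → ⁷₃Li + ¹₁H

Conserve mass number: 4 + A = 7 + 1, so A = 4.
Conserve atomic number: 2 + Z = 3 + 1, so Z = 2.
A = 4 and Z = 2 is ⁴₂He — an alpha particle.

alpha particle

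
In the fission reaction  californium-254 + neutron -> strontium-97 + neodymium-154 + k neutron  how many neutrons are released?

4

Conserve mass number: 255 = 97 + 154 + k, so k = 255 − 251 = 4.
Check atomic number: 98 = 38 + 60 + 0 = 98. ✓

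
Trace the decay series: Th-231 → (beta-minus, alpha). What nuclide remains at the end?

Start: (A, Z) = (231, 90).
After β⁻: (231, 91).
After α: (227, 89).
Z = 89 is actinium.

Ac-227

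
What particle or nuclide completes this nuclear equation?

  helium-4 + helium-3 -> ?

Conserve mass number: 4 + 3 = A, so A = 7.
Conserve atomic number: 2 + 2 = Z, so Z = 4.
Z = 4 is beryllium, so the species is beryllium-7.

Be-7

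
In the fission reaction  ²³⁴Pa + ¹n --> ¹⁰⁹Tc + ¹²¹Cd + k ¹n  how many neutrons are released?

5

Conserve mass number: 235 = 109 + 121 + k, so k = 235 − 230 = 5.
Check atomic number: 91 = 43 + 48 + 0 = 91. ✓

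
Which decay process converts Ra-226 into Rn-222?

alpha decay

ΔA = 222 − 226 = -4; ΔZ = 86 − 88 = -2.
A drops by 4 and Z drops by 2 — the signature of alpha emission.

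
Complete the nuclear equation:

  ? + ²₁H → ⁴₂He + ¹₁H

He-3

Conserve mass number: A + 2 = 4 + 1, so A = 3.
Conserve atomic number: Z + 1 = 2 + 1, so Z = 2.
Z = 2 is helium, so the species is ³₂He.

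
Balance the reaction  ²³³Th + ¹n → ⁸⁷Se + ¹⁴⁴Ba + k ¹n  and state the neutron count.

Conserve mass number: 234 = 87 + 144 + k, so k = 234 − 231 = 3.
Check atomic number: 90 = 34 + 56 + 0 = 90. ✓

3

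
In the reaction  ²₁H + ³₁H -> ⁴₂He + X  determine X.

Conserve mass number: 2 + 3 = 4 + A, so A = 1.
Conserve atomic number: 1 + 1 = 2 + Z, so Z = 0.
A = 1 and Z = 0 is ¹₀n — a neutron.

neutron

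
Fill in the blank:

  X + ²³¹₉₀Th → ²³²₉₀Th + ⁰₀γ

neutron

Conserve mass number: A + 231 = 232 + 0, so A = 1.
Conserve atomic number: Z + 90 = 90 + 0, so Z = 0.
A = 1 and Z = 0 is ¹₀n — a neutron.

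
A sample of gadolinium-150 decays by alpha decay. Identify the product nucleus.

Sm-146

Alpha decay: mass number changes by -4, atomic number by -2.
A: 150 − 4 = 146; Z: 64 − 2 = 62.
Z = 62 is samarium, so the daughter is samarium-146.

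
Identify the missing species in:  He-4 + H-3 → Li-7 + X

Conserve mass number: 4 + 3 = 7 + A, so A = 0.
Conserve atomic number: 2 + 1 = 3 + Z, so Z = 0.
A = 0 and Z = 0 is γ — a gamma ray.

gamma ray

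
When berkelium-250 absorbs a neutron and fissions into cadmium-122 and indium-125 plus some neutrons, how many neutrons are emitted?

4

Conserve mass number: 251 = 122 + 125 + k, so k = 251 − 247 = 4.
Check atomic number: 97 = 48 + 49 + 0 = 97. ✓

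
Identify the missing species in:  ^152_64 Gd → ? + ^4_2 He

Conserve mass number: 152 = A + 4, so A = 148.
Conserve atomic number: 64 = Z + 2, so Z = 62.
Z = 62 is samarium, so the species is ^148_62 Sm.

Sm-148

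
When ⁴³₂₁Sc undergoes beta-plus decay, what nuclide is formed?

Beta-plus decay: mass number changes by +0, atomic number by -1.
A: 43 = 43; Z: 21 − 1 = 20.
Z = 20 is calcium, so the daughter is ⁴³₂₀Ca.

Ca-43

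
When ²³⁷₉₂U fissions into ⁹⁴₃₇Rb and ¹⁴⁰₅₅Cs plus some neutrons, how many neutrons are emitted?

3

Conserve mass number: 237 = 94 + 140 + k, so k = 237 − 234 = 3.
Check atomic number: 92 = 37 + 55 + 0 = 92. ✓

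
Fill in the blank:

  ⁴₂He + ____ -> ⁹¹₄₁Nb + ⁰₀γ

Y-87

Conserve mass number: 4 + A = 91 + 0, so A = 87.
Conserve atomic number: 2 + Z = 41 + 0, so Z = 39.
Z = 39 is yttrium, so the species is ⁸⁷₃₉Y.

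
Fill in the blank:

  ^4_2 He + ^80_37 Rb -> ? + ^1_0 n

Conserve mass number: 4 + 80 = A + 1, so A = 83.
Conserve atomic number: 2 + 37 = Z + 0, so Z = 39.
Z = 39 is yttrium, so the species is ^83_39 Y.

Y-83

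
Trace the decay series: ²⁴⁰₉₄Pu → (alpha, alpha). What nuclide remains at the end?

Th-232

Start: (A, Z) = (240, 94).
After α: (236, 92).
After α: (232, 90).
Z = 90 is thorium.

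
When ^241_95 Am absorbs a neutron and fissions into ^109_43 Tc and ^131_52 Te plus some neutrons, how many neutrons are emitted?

Conserve mass number: 242 = 109 + 131 + k, so k = 242 − 240 = 2.
Check atomic number: 95 = 43 + 52 + 0 = 95. ✓

2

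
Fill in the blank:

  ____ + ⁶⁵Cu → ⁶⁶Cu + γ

Conserve mass number: A + 65 = 66 + 0, so A = 1.
Conserve atomic number: Z + 29 = 29 + 0, so Z = 0.
A = 1 and Z = 0 is ¹n — a neutron.

neutron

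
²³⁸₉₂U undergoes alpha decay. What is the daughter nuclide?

Th-234

Alpha decay: mass number changes by -4, atomic number by -2.
A: 238 − 4 = 234; Z: 92 − 2 = 90.
Z = 90 is thorium, so the daughter is ²³⁴₉₀Th.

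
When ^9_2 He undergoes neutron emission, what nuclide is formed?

Neutron emission: mass number changes by -1, atomic number by +0.
A: 9 − 1 = 8; Z: 2 = 2.
Z = 2 is helium, so the daughter is ^8_2 He.

He-8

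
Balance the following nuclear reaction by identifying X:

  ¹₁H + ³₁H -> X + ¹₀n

Conserve mass number: 1 + 3 = A + 1, so A = 3.
Conserve atomic number: 1 + 1 = Z + 0, so Z = 2.
Z = 2 is helium, so the species is ³₂He.

He-3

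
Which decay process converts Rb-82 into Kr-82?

ΔA = 82 − 82 = 0; ΔZ = 36 − 37 = -1.
A is unchanged and Z drops by 1 — a proton has become a neutron (β⁺ emission or electron capture).

beta-plus decay or electron capture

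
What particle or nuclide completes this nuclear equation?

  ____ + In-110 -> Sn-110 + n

Conserve mass number: A + 110 = 110 + 1, so A = 1.
Conserve atomic number: Z + 49 = 50 + 0, so Z = 1.
A = 1 and Z = 1 is H-1 — a proton.

proton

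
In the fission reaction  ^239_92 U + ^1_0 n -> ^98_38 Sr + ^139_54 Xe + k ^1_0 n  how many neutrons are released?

Conserve mass number: 240 = 98 + 139 + k, so k = 240 − 237 = 3.
Check atomic number: 92 = 38 + 54 + 0 = 92. ✓

3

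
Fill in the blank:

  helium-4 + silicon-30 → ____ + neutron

Conserve mass number: 4 + 30 = A + 1, so A = 33.
Conserve atomic number: 2 + 14 = Z + 0, so Z = 16.
Z = 16 is sulfur, so the species is sulfur-33.

S-33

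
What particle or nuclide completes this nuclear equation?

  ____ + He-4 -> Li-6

Conserve mass number: A + 4 = 6, so A = 2.
Conserve atomic number: Z + 2 = 3, so Z = 1.
A = 2 and Z = 1 is H-2 — a deuteron.

deuteron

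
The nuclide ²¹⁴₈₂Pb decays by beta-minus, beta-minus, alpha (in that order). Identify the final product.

Start: (A, Z) = (214, 82).
After β⁻: (214, 83).
After β⁻: (214, 84).
After α: (210, 82).
Z = 82 is lead.

Pb-210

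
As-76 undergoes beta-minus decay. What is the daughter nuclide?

Se-76

Beta-minus decay: mass number changes by +0, atomic number by +1.
A: 76 = 76; Z: 33 + 1 = 34.
Z = 34 is selenium, so the daughter is Se-76.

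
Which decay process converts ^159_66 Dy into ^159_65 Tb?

beta-plus decay or electron capture

ΔA = 159 − 159 = 0; ΔZ = 65 − 66 = -1.
A is unchanged and Z drops by 1 — a proton has become a neutron (β⁺ emission or electron capture).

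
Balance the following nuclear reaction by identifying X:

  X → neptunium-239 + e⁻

Conserve mass number: A = 239 + 0, so A = 239.
Conserve atomic number: Z = 93 − 1, so Z = 92.
Z = 92 is uranium, so the species is uranium-239.

U-239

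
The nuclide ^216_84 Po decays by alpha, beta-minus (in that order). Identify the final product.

Bi-212

Start: (A, Z) = (216, 84).
After α: (212, 82).
After β⁻: (212, 83).
Z = 83 is bismuth.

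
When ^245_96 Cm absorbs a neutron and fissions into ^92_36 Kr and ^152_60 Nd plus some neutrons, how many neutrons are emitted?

Conserve mass number: 246 = 92 + 152 + k, so k = 246 − 244 = 2.
Check atomic number: 96 = 36 + 60 + 0 = 96. ✓

2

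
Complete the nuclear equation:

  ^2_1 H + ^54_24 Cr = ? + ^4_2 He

V-52

Conserve mass number: 2 + 54 = A + 4, so A = 52.
Conserve atomic number: 1 + 24 = Z + 2, so Z = 23.
Z = 23 is vanadium, so the species is ^52_23 V.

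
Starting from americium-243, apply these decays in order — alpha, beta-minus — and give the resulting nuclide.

Start: (A, Z) = (243, 95).
After α: (239, 93).
After β⁻: (239, 94).
Z = 94 is plutonium.

Pu-239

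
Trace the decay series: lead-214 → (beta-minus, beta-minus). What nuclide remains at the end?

Start: (A, Z) = (214, 82).
After β⁻: (214, 83).
After β⁻: (214, 84).
Z = 84 is polonium.

Po-214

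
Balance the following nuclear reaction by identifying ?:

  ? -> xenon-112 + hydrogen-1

Conserve mass number: A = 112 + 1, so A = 113.
Conserve atomic number: Z = 54 + 1, so Z = 55.
Z = 55 is caesium, so the species is caesium-113.

Cs-113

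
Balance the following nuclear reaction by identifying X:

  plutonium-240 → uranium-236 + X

Conserve mass number: 240 = 236 + A, so A = 4.
Conserve atomic number: 94 = 92 + Z, so Z = 2.
A = 4 and Z = 2 is helium-4 — an alpha particle.

alpha particle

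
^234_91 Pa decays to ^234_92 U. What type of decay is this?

beta-minus decay

ΔA = 234 − 234 = 0; ΔZ = 92 − 91 = +1.
A is unchanged and Z rises by 1 — a neutron has become a proton (β⁻ decay).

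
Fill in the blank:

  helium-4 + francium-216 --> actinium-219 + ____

neutron

Conserve mass number: 4 + 216 = 219 + A, so A = 1.
Conserve atomic number: 2 + 87 = 89 + Z, so Z = 0.
A = 1 and Z = 0 is neutron — a neutron.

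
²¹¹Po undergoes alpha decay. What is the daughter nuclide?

Alpha decay: mass number changes by -4, atomic number by -2.
A: 211 − 4 = 207; Z: 84 − 2 = 82.
Z = 82 is lead, so the daughter is ²⁰⁷Pb.

Pb-207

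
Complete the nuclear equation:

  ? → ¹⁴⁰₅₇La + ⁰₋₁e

Ba-140

Conserve mass number: A = 140 + 0, so A = 140.
Conserve atomic number: Z = 57 − 1, so Z = 56.
Z = 56 is barium, so the species is ¹⁴⁰₅₆Ba.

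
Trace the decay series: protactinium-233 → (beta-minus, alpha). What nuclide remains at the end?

Start: (A, Z) = (233, 91).
After β⁻: (233, 92).
After α: (229, 90).
Z = 90 is thorium.

Th-229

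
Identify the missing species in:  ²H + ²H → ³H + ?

proton

Conserve mass number: 2 + 2 = 3 + A, so A = 1.
Conserve atomic number: 1 + 1 = 1 + Z, so Z = 1.
A = 1 and Z = 1 is ¹H — a proton.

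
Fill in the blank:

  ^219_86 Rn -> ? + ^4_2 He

Po-215

Conserve mass number: 219 = A + 4, so A = 215.
Conserve atomic number: 86 = Z + 2, so Z = 84.
Z = 84 is polonium, so the species is ^215_84 Po.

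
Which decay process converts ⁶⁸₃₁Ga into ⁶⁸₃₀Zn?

ΔA = 68 − 68 = 0; ΔZ = 30 − 31 = -1.
A is unchanged and Z drops by 1 — a proton has become a neutron (β⁺ emission or electron capture).

beta-plus decay or electron capture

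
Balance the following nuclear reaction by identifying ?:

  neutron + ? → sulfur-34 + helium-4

Ar-37

Conserve mass number: 1 + A = 34 + 4, so A = 37.
Conserve atomic number: 0 + Z = 16 + 2, so Z = 18.
Z = 18 is argon, so the species is argon-37.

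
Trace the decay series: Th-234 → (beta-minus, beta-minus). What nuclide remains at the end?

U-234

Start: (A, Z) = (234, 90).
After β⁻: (234, 91).
After β⁻: (234, 92).
Z = 92 is uranium.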